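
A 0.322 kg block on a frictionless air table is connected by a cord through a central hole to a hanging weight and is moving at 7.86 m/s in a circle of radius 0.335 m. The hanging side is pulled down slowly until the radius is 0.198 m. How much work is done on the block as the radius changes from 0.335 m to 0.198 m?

The only horizontal force on the mass is along the cord (radial), so it exerts no torque about the hole and angular momentum m v r is conserved.
v₂ = v₁ r₁ / r₂ = (7.86)(0.335) / (0.198) = 13.30 m/s.
W = ΔKE = ½m(v₂² − v₁²) = 18.53 J.

W ≈ 18.5 J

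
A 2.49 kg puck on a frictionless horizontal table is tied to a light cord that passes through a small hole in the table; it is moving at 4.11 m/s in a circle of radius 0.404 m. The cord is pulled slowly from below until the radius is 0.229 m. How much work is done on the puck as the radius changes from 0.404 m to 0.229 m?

The only horizontal force on the mass is along the cord (radial), so it exerts no torque about the hole and angular momentum m v r is conserved.
v₂ = v₁ r₁ / r₂ = (4.11)(0.404) / (0.229) = 7.251 m/s.
W = ΔKE = ½m(v₂² − v₁²) = 44.42 J.

W ≈ 44.4 J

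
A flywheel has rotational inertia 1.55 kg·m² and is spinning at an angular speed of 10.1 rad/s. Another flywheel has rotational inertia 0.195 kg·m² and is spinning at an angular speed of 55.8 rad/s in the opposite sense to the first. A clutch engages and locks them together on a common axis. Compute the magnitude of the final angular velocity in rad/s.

No external torque acts about the common axis, so total angular momentum is conserved.
Taking A's sense as positive: L = (1.550)(10.1) − (0.1950)(55.8) = 4.774 kg·m²·rad/s.
Combined I = 1.550 + 0.1950 = 1.745 kg·m².
ω_f = L / I = 4.774 / 1.745 = 2.736 rad/s.

|ω_f| ≈ 2.74 rad/s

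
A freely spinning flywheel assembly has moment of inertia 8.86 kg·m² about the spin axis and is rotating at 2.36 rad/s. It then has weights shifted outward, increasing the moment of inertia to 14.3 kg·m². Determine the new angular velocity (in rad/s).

With no external torque about the axis, L is conserved: I₁ω₁ = I₂ω₂.
ω₂ = I₁ω₁ / I₂ = (8.860)(2.36 rad/s) / (14.30) = 1.462 rad/s.

ω₂ ≈ 1.46 rad/s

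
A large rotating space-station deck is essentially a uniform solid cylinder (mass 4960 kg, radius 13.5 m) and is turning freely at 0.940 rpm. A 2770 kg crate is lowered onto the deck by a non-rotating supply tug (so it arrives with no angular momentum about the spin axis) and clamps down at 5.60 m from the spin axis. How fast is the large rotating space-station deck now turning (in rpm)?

ω_f ≈ 0.788 rpm

The added mass arrives with no angular momentum about the spin axis, and any external torque about the spin axis is negligible, so the system's angular momentum is conserved.
I_p = ½(4960)(13.5)² = 4.520e+05 kg·m².
Added inertia Σmr² = (2770)(5.60)² = 86870 kg·m²; I_f = 4.520e+05 + 86870 = 5.388e+05 kg·m².
ω_f = I_p ω_i / I_f = (4.520e+05)(0.940) / 5.388e+05 = 0.7885 rpm.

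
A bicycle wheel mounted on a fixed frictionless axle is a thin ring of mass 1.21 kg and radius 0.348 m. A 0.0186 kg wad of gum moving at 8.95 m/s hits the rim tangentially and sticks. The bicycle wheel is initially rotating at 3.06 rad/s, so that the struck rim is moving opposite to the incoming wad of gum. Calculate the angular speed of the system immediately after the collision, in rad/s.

|ω_f| ≈ 2.62 rad/s

About the axle the impulsive forces during the collision are internal, so angular momentum about that axis is conserved.
I_p = (1.21)(0.348)² = 0.1465 kg·m². Taking the sense of the wad of gum's angular momentum as positive, L_{wad} = m v R = (0.0186)(8.95)(0.348) = 0.05793 kg·m²/s.
L_i = −I_p ω_p + m v R = −(0.1465)(3.06) + 0.05793 = -0.3905 kg·m²/s.
After sticking, I_f = I_p + m R² = 0.1465 + (0.0186)(0.348)² = 0.1488 kg·m².
ω_f = L_i / I_f = -0.3905 / 0.1488 = -2.624 rad/s.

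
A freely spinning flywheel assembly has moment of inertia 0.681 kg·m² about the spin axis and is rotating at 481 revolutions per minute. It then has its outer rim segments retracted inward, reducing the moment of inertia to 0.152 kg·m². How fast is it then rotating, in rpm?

ω₂ ≈ 2160 rpm

Angular momentum about the spin axis is conserved since the torque about it is zero.
ω₂ = I₁ω₁ / I₂ = (0.6810)(481 rpm) / (0.1520) = 2155 rpm.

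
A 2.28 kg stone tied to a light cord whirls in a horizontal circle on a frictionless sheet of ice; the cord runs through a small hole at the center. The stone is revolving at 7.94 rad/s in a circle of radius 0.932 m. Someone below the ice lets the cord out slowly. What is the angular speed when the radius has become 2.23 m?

No torque about the axis ⇒ m r₁² ω₁ = m r₂² ω₂.
ω₂ = ω₁ (r₁/r₂)² = (7.94)(0.932/2.23)² = 1.387 rad/s.

ω₂ ≈ 1.39 rad/s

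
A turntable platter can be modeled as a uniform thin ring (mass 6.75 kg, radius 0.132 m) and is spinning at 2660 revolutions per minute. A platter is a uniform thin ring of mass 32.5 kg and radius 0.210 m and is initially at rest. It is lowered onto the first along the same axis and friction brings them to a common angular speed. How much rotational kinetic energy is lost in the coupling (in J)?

The coupling torques are internal; angular momentum about the shared axis is conserved.
Moments of inertia: I_A = (6.75)(0.132)² = 0.1176 kg·m²; I_B = (32.5)(0.210)² = 1.433 kg·m².
Taking A's sense as positive: L = (0.1176)(2660) = 312.8 kg·m²·rpm.
Combined I = 0.1176 + 1.433 = 1.551 kg·m².
ω_f = L / I = 312.8 / 1.551 = 201.7 rpm.
KE_i = ½ΣIω² = 4563 J; KE_f = ½(1.551)(21.12)² = 346.0 J.

ΔKE lost ≈ 4220 J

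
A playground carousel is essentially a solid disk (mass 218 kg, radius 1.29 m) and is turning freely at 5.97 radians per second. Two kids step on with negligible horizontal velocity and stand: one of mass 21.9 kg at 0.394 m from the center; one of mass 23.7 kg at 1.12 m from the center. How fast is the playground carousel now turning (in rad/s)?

ω_f ≈ 5.05 rad/s

No external torque acts about the center; L_before = L_after.
I_p = ½(218)(1.29)² = 181.4 kg·m².
Added inertia Σmr² = (21.9)(0.394)² + (23.7)(1.12)² = 33.13 kg·m²; I_f = 181.4 + 33.13 = 214.5 kg·m².
ω_f = I_p ω_i / I_f = (181.4)(5.97) / 214.5 = 5.048 rad/s.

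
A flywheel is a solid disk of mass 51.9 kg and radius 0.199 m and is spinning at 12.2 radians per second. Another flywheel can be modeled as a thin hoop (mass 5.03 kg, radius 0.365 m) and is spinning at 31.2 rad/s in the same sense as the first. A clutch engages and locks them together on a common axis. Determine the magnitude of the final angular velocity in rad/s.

No external torque acts about the common axis, so total angular momentum is conserved.
Moments of inertia: I_A = ½(51.9)(0.199)² = 1.028 kg·m²; I_B = (5.03)(0.365)² = 0.6701 kg·m².
Taking A's sense as positive: L = (1.028)(12.2) + (0.6701)(31.2) = 33.45 kg·m²·rad/s.
Combined I = 1.028 + 0.6701 = 1.698 kg·m².
ω_f = L / I = 33.45 / 1.698 = 19.70 rad/s.

|ω_f| ≈ 19.7 rad/s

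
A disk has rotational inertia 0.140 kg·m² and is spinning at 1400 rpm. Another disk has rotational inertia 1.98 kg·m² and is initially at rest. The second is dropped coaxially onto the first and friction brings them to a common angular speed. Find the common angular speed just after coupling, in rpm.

|ω_f| ≈ 92.5 rpm

No external torque acts about the common axis, so total angular momentum is conserved.
Taking A's sense as positive: L = (0.1400)(1400) = 196.0 kg·m²·rpm.
Combined I = 0.1400 + 1.980 = 2.120 kg·m².
ω_f = L / I = 196.0 / 2.120 = 92.45 rpm.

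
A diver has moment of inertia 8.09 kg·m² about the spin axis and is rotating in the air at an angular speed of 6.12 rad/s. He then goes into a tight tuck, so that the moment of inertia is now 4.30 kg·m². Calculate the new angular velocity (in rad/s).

With no external torque about the axis, L is conserved: I₁ω₁ = I₂ω₂.
ω₂ = I₁ω₁ / I₂ = (8.090)(6.12 rad/s) / (4.300) = 11.51 rad/s.

ω₂ ≈ 11.5 rad/s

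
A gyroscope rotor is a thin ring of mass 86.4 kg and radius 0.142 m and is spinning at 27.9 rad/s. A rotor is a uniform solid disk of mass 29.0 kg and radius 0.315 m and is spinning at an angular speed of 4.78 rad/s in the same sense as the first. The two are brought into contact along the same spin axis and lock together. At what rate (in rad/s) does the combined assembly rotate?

|ω_f| ≈ 17.4 rad/s

No external torque acts about the common axis, so total angular momentum is conserved.
Moments of inertia: I_A = (86.4)(0.142)² = 1.742 kg·m²; I_B = ½(29.0)(0.315)² = 1.439 kg·m².
Taking A's sense as positive: L = (1.742)(27.9) + (1.439)(4.78) = 55.48 kg·m²·rad/s.
Combined I = 1.742 + 1.439 = 3.181 kg·m².
ω_f = L / I = 55.48 / 3.181 = 17.44 rad/s.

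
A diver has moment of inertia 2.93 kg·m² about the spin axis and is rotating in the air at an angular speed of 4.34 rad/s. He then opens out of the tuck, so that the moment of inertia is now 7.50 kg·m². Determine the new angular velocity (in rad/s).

With no external torque about the axis, L is conserved: I₁ω₁ = I₂ω₂.
ω₂ = I₁ω₁ / I₂ = (2.930)(4.34 rad/s) / (7.500) = 1.695 rad/s.

ω₂ ≈ 1.70 rad/s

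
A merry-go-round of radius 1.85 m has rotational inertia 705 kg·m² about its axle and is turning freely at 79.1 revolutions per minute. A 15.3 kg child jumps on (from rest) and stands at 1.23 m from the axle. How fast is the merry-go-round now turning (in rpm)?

No external torque acts about the axle; L_before = L_after.
Added inertia Σmr² = (15.3)(1.23)² = 23.15 kg·m²; I_f = 705.0 + 23.15 = 728.1 kg·m².
ω_f = I_p ω_i / I_f = (705.0)(79.1) / 728.1 = 76.59 rpm.

ω_f ≈ 76.6 rpm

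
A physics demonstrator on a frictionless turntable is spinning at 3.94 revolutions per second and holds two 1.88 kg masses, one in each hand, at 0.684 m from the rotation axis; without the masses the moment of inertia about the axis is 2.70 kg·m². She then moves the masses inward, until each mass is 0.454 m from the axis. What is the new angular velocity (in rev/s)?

No external torque acts about the spin axis, so angular momentum is conserved.
I₁ = 2.70 + 2(1.88)(0.684)² = 4.459 kg·m²; I₂ = 2.70 + 2(1.88)(0.454)² = 3.475 kg·m².
ω₂ = I₁ω₁ / I₂ = (4.459)(3.94 rev/s) / (3.475) = 5.056 rev/s.

ω₂ ≈ 5.06 rev/s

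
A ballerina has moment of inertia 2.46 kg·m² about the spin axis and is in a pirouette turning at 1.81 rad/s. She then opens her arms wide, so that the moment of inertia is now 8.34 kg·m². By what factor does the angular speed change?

ω₂/ω₁ ≈ 0.295

No external torque acts about the spin axis, so angular momentum is conserved.
ω₂/ω₁ = I₁/I₂ = 2.460 / 8.340 = 0.2950.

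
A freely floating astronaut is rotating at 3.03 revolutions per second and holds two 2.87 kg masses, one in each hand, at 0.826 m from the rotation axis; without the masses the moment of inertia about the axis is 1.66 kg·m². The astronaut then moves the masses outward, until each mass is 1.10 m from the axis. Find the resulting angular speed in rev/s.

ω₂ ≈ 1.96 rev/s

No external torque acts about the spin axis, so angular momentum is conserved.
I₁ = 1.66 + 2(2.87)(0.826)² = 5.576 kg·m²; I₂ = 1.66 + 2(2.87)(1.10)² = 8.605 kg·m².
ω₂ = I₁ω₁ / I₂ = (5.576)(3.03 rev/s) / (8.605) = 1.963 rev/s.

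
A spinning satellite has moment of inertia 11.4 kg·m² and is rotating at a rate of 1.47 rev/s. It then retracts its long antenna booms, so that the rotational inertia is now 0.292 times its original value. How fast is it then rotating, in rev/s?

With no external torque about the axis, L is conserved: I₁ω₁ = I₂ω₂.
I₂ = 0.292 × 11.4 = 3.329 kg·m².
ω₂ = I₁ω₁ / I₂ = (11.40)(1.47 rev/s) / (3.329) = 5.034 rev/s.

ω₂ ≈ 5.03 rev/s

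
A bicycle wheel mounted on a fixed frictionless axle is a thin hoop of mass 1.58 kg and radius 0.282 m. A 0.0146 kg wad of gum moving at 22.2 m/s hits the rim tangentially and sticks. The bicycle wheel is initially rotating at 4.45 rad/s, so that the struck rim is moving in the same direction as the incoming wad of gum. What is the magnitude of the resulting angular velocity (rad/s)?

|ω_f| ≈ 5.13 rad/s

About the axle the impulsive forces during the collision are internal, so angular momentum about that axis is conserved.
I_p = (1.58)(0.282)² = 0.1256 kg·m². Taking the sense of the wad of gum's angular momentum as positive, L_{wad} = m v R = (0.0146)(22.2)(0.282) = 0.09140 kg·m²/s.
L_i = +I_p ω_p + m v R = +(0.1256)(4.45) + 0.09140 = 0.6505 kg·m²/s.
After sticking, I_f = I_p + m R² = 0.1256 + (0.0146)(0.282)² = 0.1268 kg·m².
ω_f = L_i / I_f = 0.6505 / 0.1268 = 5.130 rad/s.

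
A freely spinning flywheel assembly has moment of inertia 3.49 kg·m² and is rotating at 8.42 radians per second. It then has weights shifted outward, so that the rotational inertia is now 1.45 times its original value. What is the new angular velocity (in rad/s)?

ω₂ ≈ 5.81 rad/s

Angular momentum about the spin axis is conserved since the torque about it is zero.
I₂ = 1.45 × 3.49 = 5.061 kg·m².
ω₂ = I₁ω₁ / I₂ = (3.490)(8.42 rad/s) / (5.061) = 5.807 rad/s.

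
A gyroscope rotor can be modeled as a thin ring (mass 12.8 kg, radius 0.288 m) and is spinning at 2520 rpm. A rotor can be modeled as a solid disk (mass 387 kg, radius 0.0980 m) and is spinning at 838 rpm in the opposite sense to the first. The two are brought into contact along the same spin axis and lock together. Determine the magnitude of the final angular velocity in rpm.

The coupling torques are internal; angular momentum about the shared axis is conserved.
Moments of inertia: I_A = (12.8)(0.288)² = 1.062 kg·m²; I_B = ½(387)(0.0980)² = 1.858 kg·m².
Taking A's sense as positive: L = (1.062)(2520) − (1.858)(838) = 1118 kg·m²·rpm.
Combined I = 1.062 + 1.858 = 2.920 kg·m².
ω_f = L / I = 1118 / 2.920 = 382.9 rpm.

|ω_f| ≈ 383 rpm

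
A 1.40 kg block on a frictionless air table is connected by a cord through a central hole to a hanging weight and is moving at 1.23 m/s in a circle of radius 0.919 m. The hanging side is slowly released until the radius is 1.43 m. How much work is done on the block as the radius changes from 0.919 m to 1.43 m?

W ≈ -0.622 J

Central (radial) force ⇒ zero torque about the center ⇒ m v r is constant.
v₂ = v₁ r₁ / r₂ = (1.23)(0.919) / (1.43) = 0.7905 m/s.
W = ΔKE = ½m(v₂² − v₁²) = -0.6216 J.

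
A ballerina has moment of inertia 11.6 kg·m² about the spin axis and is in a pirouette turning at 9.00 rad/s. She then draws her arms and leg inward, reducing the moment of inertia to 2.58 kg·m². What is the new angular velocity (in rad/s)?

ω₂ ≈ 40.5 rad/s

No external torque acts about the spin axis, so angular momentum is conserved.
ω₂ = I₁ω₁ / I₂ = (11.60)(9.00 rad/s) / (2.580) = 40.47 rad/s.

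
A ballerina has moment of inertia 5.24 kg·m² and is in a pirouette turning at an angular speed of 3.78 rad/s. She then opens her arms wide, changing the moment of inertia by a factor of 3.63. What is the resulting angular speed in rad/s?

With no external torque about the axis, L is conserved: I₁ω₁ = I₂ω₂.
I₂ = 3.63 × 5.24 = 19.02 kg·m².
ω₂ = I₁ω₁ / I₂ = (5.240)(3.78 rad/s) / (19.02) = 1.041 rad/s.

ω₂ ≈ 1.04 rad/s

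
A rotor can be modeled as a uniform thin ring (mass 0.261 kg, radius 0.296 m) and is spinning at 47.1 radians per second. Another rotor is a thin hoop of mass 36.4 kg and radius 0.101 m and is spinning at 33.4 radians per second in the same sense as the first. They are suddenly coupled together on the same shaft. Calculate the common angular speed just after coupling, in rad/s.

The coupling torques are internal; angular momentum about the shared axis is conserved.
Moments of inertia: I_A = (0.261)(0.296)² = 0.02287 kg·m²; I_B = (36.4)(0.101)² = 0.3713 kg·m².
Taking A's sense as positive: L = (0.02287)(47.1) + (0.3713)(33.4) = 13.48 kg·m²·rad/s.
Combined I = 0.02287 + 0.3713 = 0.3942 kg·m².
ω_f = L / I = 13.48 / 0.3942 = 34.19 rad/s.

|ω_f| ≈ 34.2 rad/s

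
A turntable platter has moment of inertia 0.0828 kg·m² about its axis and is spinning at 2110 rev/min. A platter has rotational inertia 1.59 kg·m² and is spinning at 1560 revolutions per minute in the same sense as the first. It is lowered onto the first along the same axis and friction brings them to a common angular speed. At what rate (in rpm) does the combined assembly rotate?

No external torque acts about the common axis, so total angular momentum is conserved.
Taking A's sense as positive: L = (0.08280)(2110) + (1.590)(1560) = 2655 kg·m²·rpm.
Combined I = 0.08280 + 1.590 = 1.673 kg·m².
ω_f = L / I = 2655 / 1.673 = 1587 rpm.

|ω_f| ≈ 1590 rpm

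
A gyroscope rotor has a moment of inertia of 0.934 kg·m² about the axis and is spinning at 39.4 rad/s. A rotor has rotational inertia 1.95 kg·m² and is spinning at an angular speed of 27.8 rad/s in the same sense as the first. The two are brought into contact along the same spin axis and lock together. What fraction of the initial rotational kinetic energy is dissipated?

No external torque acts about the common axis, so total angular momentum is conserved.
Taking A's sense as positive: L = (0.9340)(39.4) + (1.950)(27.8) = 91.01 kg·m²·rad/s.
Combined I = 0.9340 + 1.950 = 2.884 kg·m².
ω_f = L / I = 91.01 / 2.884 = 31.56 rad/s.
KE_i = ½ΣIω² = 1478 J; KE_f = ½(2.884)(31.56)² = 1436 J.
Fraction dissipated = (KE_i − KE_f)/KE_i = 0.02874.

fraction ≈ 0.0287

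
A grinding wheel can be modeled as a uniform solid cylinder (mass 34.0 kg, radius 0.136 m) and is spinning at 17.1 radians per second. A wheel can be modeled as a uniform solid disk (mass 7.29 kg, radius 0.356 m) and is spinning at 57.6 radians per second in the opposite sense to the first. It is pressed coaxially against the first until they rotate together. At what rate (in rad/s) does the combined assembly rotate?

The coupling torques are internal; angular momentum about the shared axis is conserved.
Moments of inertia: I_A = ½(34.0)(0.136)² = 0.3144 kg·m²; I_B = ½(7.29)(0.356)² = 0.4620 kg·m².
Taking A's sense as positive: L = (0.3144)(17.1) − (0.4620)(57.6) = -21.23 kg·m²·rad/s.
Combined I = 0.3144 + 0.4620 = 0.7764 kg·m².
ω_f = L / I = -21.23 / 0.7764 = -27.35 rad/s.

|ω_f| ≈ 27.3 rad/s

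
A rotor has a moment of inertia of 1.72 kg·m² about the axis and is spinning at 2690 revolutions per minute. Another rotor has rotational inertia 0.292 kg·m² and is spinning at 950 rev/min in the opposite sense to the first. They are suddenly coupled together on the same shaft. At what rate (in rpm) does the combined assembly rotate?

The coupling torques are internal; angular momentum about the shared axis is conserved.
Taking A's sense as positive: L = (1.720)(2690) − (0.2920)(950) = 4349 kg·m²·rpm.
Combined I = 1.720 + 0.2920 = 2.012 kg·m².
ω_f = L / I = 4349 / 2.012 = 2162 rpm.

|ω_f| ≈ 2160 rpm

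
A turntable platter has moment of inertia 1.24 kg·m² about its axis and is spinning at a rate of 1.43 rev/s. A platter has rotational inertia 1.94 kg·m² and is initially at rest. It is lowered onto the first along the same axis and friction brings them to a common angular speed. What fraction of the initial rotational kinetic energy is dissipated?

fraction ≈ 0.610

The coupling torques are internal; angular momentum about the shared axis is conserved.
Taking A's sense as positive: L = (1.240)(1.43) = 1.773 kg·m²·rev/s.
Combined I = 1.240 + 1.940 = 3.180 kg·m².
ω_f = L / I = 1.773 / 3.180 = 0.5576 rev/s.
KE_i = ½ΣIω² = 50.05 J; KE_f = ½(3.180)(3.504)² = 19.52 J.
Fraction dissipated = (KE_i − KE_f)/KE_i = 0.6101.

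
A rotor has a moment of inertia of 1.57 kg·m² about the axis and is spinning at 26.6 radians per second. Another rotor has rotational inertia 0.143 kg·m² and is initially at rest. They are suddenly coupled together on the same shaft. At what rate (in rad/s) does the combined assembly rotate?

|ω_f| ≈ 24.4 rad/s

The coupling torques are internal; angular momentum about the shared axis is conserved.
Taking A's sense as positive: L = (1.570)(26.6) = 41.76 kg·m²·rad/s.
Combined I = 1.570 + 0.1430 = 1.713 kg·m².
ω_f = L / I = 41.76 / 1.713 = 24.38 rad/s.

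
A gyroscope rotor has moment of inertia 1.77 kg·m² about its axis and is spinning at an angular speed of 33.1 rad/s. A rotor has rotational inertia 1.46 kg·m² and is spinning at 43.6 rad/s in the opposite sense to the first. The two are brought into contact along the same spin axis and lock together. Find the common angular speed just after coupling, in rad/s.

|ω_f| ≈ 1.57 rad/s

The coupling torques are internal; angular momentum about the shared axis is conserved.
Taking A's sense as positive: L = (1.770)(33.1) − (1.460)(43.6) = -5.069 kg·m²·rad/s.
Combined I = 1.770 + 1.460 = 3.230 kg·m².
ω_f = L / I = -5.069 / 3.230 = -1.569 rad/s.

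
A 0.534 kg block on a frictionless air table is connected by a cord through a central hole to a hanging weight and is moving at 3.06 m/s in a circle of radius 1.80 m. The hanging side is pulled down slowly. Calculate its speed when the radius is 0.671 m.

Central (radial) force ⇒ zero torque about the center ⇒ m v r is constant.
v₂ = v₁ r₁ / r₂ = (3.06)(1.80) / (0.671) = 8.209 m/s.

v₂ ≈ 8.21 m/s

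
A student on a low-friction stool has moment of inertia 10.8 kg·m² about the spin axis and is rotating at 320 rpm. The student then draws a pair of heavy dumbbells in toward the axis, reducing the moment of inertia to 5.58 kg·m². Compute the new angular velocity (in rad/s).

With no external torque about the axis, L is conserved: I₁ω₁ = I₂ω₂.
ω₂ = I₁ω₁ / I₂ = (10.80)(320 rpm) / (5.580) = 619.4 rpm = 64.86 rad/s.

ω₂ ≈ 64.9 rad/s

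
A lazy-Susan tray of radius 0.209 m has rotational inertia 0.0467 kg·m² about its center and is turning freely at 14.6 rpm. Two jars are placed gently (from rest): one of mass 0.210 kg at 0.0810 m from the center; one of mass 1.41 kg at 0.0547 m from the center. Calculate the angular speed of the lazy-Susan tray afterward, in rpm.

The added mass arrives with no angular momentum about the center, and any external torque about the center is negligible, so the system's angular momentum is conserved.
Added inertia Σmr² = (0.210)(0.0810)² + (1.41)(0.0547)² = 0.005597 kg·m²; I_f = 0.04670 + 0.005597 = 0.05230 kg·m².
ω_f = I_p ω_i / I_f = (0.04670)(14.6) / 0.05230 = 13.04 rpm.

ω_f ≈ 13.0 rpm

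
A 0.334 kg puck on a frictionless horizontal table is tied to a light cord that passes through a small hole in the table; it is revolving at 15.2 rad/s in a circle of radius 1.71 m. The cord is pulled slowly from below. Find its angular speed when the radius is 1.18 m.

ω₂ ≈ 31.9 rad/s

The constraining force is radial, so m r² ω about the center is conserved.
ω₂ = ω₁ (r₁/r₂)² = (15.2)(1.71/1.18)² = 31.92 rad/s.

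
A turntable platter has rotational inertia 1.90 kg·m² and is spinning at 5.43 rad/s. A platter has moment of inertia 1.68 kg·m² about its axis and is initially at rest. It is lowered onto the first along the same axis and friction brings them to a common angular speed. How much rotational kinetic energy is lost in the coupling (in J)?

No external torque acts about the common axis, so total angular momentum is conserved.
Taking A's sense as positive: L = (1.900)(5.43) = 10.32 kg·m²·rad/s.
Combined I = 1.900 + 1.680 = 3.580 kg·m².
ω_f = L / I = 10.32 / 3.580 = 2.882 rad/s.
KE_i = ½ΣIω² = 28.01 J; KE_f = ½(3.580)(2.882)² = 14.87 J.

ΔKE lost ≈ 13.1 J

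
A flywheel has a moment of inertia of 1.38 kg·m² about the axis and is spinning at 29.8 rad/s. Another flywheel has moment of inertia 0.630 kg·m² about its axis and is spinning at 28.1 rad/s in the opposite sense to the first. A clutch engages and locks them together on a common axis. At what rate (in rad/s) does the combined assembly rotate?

The coupling torques are internal; angular momentum about the shared axis is conserved.
Taking A's sense as positive: L = (1.380)(29.8) − (0.6300)(28.1) = 23.42 kg·m²·rad/s.
Combined I = 1.380 + 0.6300 = 2.010 kg·m².
ω_f = L / I = 23.42 / 2.010 = 11.65 rad/s.

|ω_f| ≈ 11.7 rad/s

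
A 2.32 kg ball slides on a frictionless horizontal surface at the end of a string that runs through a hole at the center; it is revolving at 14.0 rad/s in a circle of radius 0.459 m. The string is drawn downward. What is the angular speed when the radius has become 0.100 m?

No torque about the axis ⇒ m r₁² ω₁ = m r₂² ω₂.
ω₂ = ω₁ (r₁/r₂)² = (14.0)(0.459/0.100)² = 295.0 rad/s.

ω₂ ≈ 295 rad/s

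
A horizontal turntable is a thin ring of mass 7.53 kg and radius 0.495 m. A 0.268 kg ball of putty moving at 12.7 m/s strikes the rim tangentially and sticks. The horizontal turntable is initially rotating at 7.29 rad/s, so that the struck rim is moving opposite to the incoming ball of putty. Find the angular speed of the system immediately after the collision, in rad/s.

About the axle the impulsive forces during the collision are internal, so angular momentum about that axis is conserved.
I_p = (7.53)(0.495)² = 1.845 kg·m². Taking the sense of the ball of putty's angular momentum as positive, L_{ball} = m v R = (0.268)(12.7)(0.495) = 1.685 kg·m²/s.
L_i = −I_p ω_p + m v R = −(1.845)(7.29) + 1.685 = -11.77 kg·m²/s.
After sticking, I_f = I_p + m R² = 1.845 + (0.268)(0.495)² = 1.911 kg·m².
ω_f = L_i / I_f = -11.77 / 1.911 = -6.158 rad/s.

|ω_f| ≈ 6.16 rad/s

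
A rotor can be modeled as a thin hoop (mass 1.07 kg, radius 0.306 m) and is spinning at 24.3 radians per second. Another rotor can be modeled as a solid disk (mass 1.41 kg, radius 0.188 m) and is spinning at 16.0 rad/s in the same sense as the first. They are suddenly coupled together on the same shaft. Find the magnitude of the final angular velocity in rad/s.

|ω_f| ≈ 22.6 rad/s

The coupling torques are internal; angular momentum about the shared axis is conserved.
Moments of inertia: I_A = (1.07)(0.306)² = 0.1002 kg·m²; I_B = ½(1.41)(0.188)² = 0.02492 kg·m².
Taking A's sense as positive: L = (0.1002)(24.3) + (0.02492)(16.0) = 2.833 kg·m²·rad/s.
Combined I = 0.1002 + 0.02492 = 0.1251 kg·m².
ω_f = L / I = 2.833 / 0.1251 = 22.65 rad/s.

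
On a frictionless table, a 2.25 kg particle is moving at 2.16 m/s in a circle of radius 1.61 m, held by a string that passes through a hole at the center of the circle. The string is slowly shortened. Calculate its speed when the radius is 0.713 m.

Central (radial) force ⇒ zero torque about the center ⇒ m v r is constant.
v₂ = v₁ r₁ / r₂ = (2.16)(1.61) / (0.713) = 4.877 m/s.

v₂ ≈ 4.88 m/s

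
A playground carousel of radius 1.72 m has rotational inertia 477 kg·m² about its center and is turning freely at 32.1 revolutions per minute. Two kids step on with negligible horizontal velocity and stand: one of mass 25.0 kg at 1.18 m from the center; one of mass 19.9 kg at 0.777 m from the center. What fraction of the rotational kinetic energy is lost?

fraction ≈ 0.0894

No external torque acts about the center; L_before = L_after.
Added inertia Σmr² = (25.0)(1.18)² + (19.9)(0.777)² = 46.82 kg·m²; I_f = 477.0 + 46.82 = 523.8 kg·m².
ω_f = I_p ω_i / I_f = (477.0)(32.1) / 523.8 = 29.23 rpm.
KE_i = ½(477.0)(3.362 rad/s)² = 2695 J; KE_f = ½(523.8)(3.061)² = 2454 J.
Fraction lost = 0.08939.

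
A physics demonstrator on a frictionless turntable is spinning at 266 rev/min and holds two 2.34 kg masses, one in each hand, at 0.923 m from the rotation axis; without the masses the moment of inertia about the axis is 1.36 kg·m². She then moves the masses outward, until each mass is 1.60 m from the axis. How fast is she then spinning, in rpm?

ω₂ ≈ 107 rpm

No external torque acts about the spin axis, so angular momentum is conserved.
I₁ = 1.36 + 2(2.34)(0.923)² = 5.347 kg·m²; I₂ = 1.36 + 2(2.34)(1.60)² = 13.34 kg·m².
ω₂ = I₁ω₁ / I₂ = (5.347)(266 rpm) / (13.34) = 106.6 rpm.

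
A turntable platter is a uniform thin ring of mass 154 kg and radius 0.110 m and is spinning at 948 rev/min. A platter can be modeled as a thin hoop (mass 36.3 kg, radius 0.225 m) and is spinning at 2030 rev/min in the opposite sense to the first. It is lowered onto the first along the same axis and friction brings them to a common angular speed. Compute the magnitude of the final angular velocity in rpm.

No external torque acts about the common axis, so total angular momentum is conserved.
Moments of inertia: I_A = (154)(0.110)² = 1.863 kg·m²; I_B = (36.3)(0.225)² = 1.838 kg·m².
Taking A's sense as positive: L = (1.863)(948) − (1.838)(2030) = -1964 kg·m²·rpm.
Combined I = 1.863 + 1.838 = 3.701 kg·m².
ω_f = L / I = -1964 / 3.701 = -530.7 rpm.

|ω_f| ≈ 531 rpm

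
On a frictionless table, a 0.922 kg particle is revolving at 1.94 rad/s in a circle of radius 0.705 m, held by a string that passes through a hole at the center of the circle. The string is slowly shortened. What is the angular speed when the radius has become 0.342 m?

No torque about the axis ⇒ m r₁² ω₁ = m r₂² ω₂.
ω₂ = ω₁ (r₁/r₂)² = (1.94)(0.705/0.342)² = 8.244 rad/s.

ω₂ ≈ 8.24 rad/s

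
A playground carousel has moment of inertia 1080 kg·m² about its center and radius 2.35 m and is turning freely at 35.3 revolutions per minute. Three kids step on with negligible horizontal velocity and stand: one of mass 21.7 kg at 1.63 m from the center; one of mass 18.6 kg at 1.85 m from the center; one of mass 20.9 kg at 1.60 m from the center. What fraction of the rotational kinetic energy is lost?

fraction ≈ 0.139

The added mass arrives with no angular momentum about the center, and any external torque about the center is negligible, so the system's angular momentum is conserved.
Added inertia Σmr² = (21.7)(1.63)² + (18.6)(1.85)² + (20.9)(1.60)² = 174.8 kg·m²; I_f = 1080 + 174.8 = 1255 kg·m².
ω_f = I_p ω_i / I_f = (1080)(35.3) / 1255 = 30.38 rpm.
KE_i = ½(1080)(3.697 rad/s)² = 7379 J; KE_f = ½(1255)(3.182)² = 6351 J.
Fraction lost = 0.1393.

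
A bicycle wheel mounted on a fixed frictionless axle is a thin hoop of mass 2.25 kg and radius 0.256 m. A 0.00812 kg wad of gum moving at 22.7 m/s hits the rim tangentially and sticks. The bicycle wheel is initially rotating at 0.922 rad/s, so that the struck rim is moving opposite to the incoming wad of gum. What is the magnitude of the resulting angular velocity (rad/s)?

|ω_f| ≈ 0.600 rad/s

About the axle the impulsive forces during the collision are internal, so angular momentum about that axis is conserved.
I_p = (2.25)(0.256)² = 0.1475 kg·m². Taking the sense of the wad of gum's angular momentum as positive, L_{wad} = m v R = (0.00812)(22.7)(0.256) = 0.04719 kg·m²/s.
L_i = −I_p ω_p + m v R = −(0.1475)(0.922) + 0.04719 = -0.08877 kg·m²/s.
After sticking, I_f = I_p + m R² = 0.1475 + (0.00812)(0.256)² = 0.1480 kg·m².
ω_f = L_i / I_f = -0.08877 / 0.1480 = -0.5998 rad/s.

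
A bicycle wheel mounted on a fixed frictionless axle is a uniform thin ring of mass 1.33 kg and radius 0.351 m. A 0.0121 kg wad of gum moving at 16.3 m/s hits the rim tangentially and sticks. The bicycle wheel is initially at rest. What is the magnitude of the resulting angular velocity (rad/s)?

About the axle the impulsive forces during the collision are internal, so angular momentum about that axis is conserved.
I_p = (1.33)(0.351)² = 0.1639 kg·m². Taking the sense of the wad of gum's angular momentum as positive, L_{wad} = m v R = (0.0121)(16.3)(0.351) = 0.06923 kg·m²/s.
L_i = 0 + 0.06923 = 0.06923 kg·m²/s.
After sticking, I_f = I_p + m R² = 0.1639 + (0.0121)(0.351)² = 0.1653 kg·m².
ω_f = L_i / I_f = 0.06923 / 0.1653 = 0.4187 rad/s.

|ω_f| ≈ 0.419 rad/s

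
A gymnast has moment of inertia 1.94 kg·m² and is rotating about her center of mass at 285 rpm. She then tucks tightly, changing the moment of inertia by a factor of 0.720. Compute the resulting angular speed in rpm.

With no external torque about the axis, L is conserved: I₁ω₁ = I₂ω₂.
I₂ = 0.720 × 1.94 = 1.397 kg·m².
ω₂ = I₁ω₁ / I₂ = (1.940)(285 rpm) / (1.397) = 395.8 rpm.

ω₂ ≈ 396 rpm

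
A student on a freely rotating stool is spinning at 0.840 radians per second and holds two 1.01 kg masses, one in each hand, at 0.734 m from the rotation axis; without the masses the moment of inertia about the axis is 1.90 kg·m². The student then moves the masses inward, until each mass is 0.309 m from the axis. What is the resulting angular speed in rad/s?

ω₂ ≈ 1.20 rad/s

With no external torque about the axis, L is conserved: I₁ω₁ = I₂ω₂.
I₁ = 1.90 + 2(1.01)(0.734)² = 2.988 kg·m²; I₂ = 1.90 + 2(1.01)(0.309)² = 2.093 kg·m².
ω₂ = I₁ω₁ / I₂ = (2.988)(0.840 rad/s) / (2.093) = 1.199 rad/s.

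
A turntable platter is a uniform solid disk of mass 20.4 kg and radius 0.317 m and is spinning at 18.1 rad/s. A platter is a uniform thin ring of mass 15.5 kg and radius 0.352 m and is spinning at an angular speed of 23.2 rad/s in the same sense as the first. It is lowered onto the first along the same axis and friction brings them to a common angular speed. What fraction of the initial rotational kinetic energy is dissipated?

fraction ≈ 0.0127

The coupling torques are internal; angular momentum about the shared axis is conserved.
Moments of inertia: I_A = ½(20.4)(0.317)² = 1.025 kg·m²; I_B = (15.5)(0.352)² = 1.921 kg·m².
Taking A's sense as positive: L = (1.025)(18.1) + (1.921)(23.2) = 63.11 kg·m²·rad/s.
Combined I = 1.025 + 1.921 = 2.945 kg·m².
ω_f = L / I = 63.11 / 2.945 = 21.43 rad/s.
KE_i = ½ΣIω² = 684.7 J; KE_f = ½(2.945)(21.43)² = 676.1 J.
Fraction dissipated = (KE_i − KE_f)/KE_i = 0.01269.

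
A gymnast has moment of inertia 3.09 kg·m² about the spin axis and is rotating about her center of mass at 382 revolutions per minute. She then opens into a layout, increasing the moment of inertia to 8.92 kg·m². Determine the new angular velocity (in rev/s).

ω₂ ≈ 2.21 rev/s

Angular momentum about the spin axis is conserved since the torque about it is zero.
ω₂ = I₁ω₁ / I₂ = (3.090)(382 rpm) / (8.920) = 132.3 rpm = 2.205 rev/s.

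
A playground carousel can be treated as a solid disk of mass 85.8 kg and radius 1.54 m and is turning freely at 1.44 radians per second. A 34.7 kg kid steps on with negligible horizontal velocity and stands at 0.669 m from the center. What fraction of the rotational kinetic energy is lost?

fraction ≈ 0.132

No external torque acts about the center; L_before = L_after.
I_p = ½(85.8)(1.54)² = 101.7 kg·m².
Added inertia Σmr² = (34.7)(0.669)² = 15.53 kg·m²; I_f = 101.7 + 15.53 = 117.3 kg·m².
ω_f = I_p ω_i / I_f = (101.7)(1.44) / 117.3 = 1.249 rad/s.
KE_i = ½(101.7)(1.440 rad/s)² = 105.5 J; KE_f = ½(117.3)(1.249)² = 91.52 J.
Fraction lost = 0.1324.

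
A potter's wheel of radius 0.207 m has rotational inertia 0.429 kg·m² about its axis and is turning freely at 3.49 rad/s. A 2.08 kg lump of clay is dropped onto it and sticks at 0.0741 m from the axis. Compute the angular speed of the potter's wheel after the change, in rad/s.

ω_f ≈ 3.40 rad/s

The added mass arrives with no angular momentum about the axis, and any external torque about the axis is negligible, so the system's angular momentum is conserved.
Added inertia Σmr² = (2.08)(0.0741)² = 0.01142 kg·m²; I_f = 0.4290 + 0.01142 = 0.4404 kg·m².
ω_f = I_p ω_i / I_f = (0.4290)(3.49) / 0.4404 = 3.399 rad/s.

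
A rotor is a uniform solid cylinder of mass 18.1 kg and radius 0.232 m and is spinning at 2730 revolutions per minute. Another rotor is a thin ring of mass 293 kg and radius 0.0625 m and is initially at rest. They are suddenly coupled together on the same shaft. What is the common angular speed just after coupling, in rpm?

No external torque acts about the common axis, so total angular momentum is conserved.
Moments of inertia: I_A = ½(18.1)(0.232)² = 0.4871 kg·m²; I_B = (293)(0.0625)² = 1.145 kg·m².
Taking A's sense as positive: L = (0.4871)(2730) = 1330 kg·m²·rpm.
Combined I = 0.4871 + 1.145 = 1.632 kg·m².
ω_f = L / I = 1330 / 1.632 = 815.0 rpm.

|ω_f| ≈ 815 rpm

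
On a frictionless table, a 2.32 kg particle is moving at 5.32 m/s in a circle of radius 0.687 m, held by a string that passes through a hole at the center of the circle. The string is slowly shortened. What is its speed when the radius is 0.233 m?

v₂ ≈ 15.7 m/s

The only horizontal force on the mass is along the cord (radial), so it exerts no torque about the hole and angular momentum m v r is conserved.
v₂ = v₁ r₁ / r₂ = (5.32)(0.687) / (0.233) = 15.69 m/s.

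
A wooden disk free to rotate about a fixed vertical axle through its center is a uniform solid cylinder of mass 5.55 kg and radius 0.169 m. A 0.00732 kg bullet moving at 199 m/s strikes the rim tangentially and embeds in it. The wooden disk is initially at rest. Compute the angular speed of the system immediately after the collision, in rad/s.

|ω_f| ≈ 3.10 rad/s

About the axle the impulsive forces during the collision are internal, so angular momentum about that axis is conserved.
I_p = ½(5.55)(0.169)² = 0.07926 kg·m². Taking the sense of the bullet's angular momentum as positive, L_{bullet} = m v R = (0.00732)(199)(0.169) = 0.2462 kg·m²/s.
L_i = 0 + 0.2462 = 0.2462 kg·m²/s.
After sticking, I_f = I_p + m R² = 0.07926 + (0.00732)(0.169)² = 0.07947 kg·m².
ω_f = L_i / I_f = 0.2462 / 0.07947 = 3.098 rad/s.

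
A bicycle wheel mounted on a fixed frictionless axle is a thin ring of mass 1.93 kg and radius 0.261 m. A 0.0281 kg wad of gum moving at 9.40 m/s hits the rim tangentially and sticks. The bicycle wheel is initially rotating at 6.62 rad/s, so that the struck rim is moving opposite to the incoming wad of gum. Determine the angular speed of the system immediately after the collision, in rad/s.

About the axle the impulsive forces during the collision are internal, so angular momentum about that axis is conserved.
I_p = (1.93)(0.261)² = 0.1315 kg·m². Taking the sense of the wad of gum's angular momentum as positive, L_{wad} = m v R = (0.0281)(9.40)(0.261) = 0.06894 kg·m²/s.
L_i = −I_p ω_p + m v R = −(0.1315)(6.62) + 0.06894 = -0.8014 kg·m²/s.
After sticking, I_f = I_p + m R² = 0.1315 + (0.0281)(0.261)² = 0.1334 kg·m².
ω_f = L_i / I_f = -0.8014 / 0.1334 = -6.008 rad/s.

|ω_f| ≈ 6.01 rad/s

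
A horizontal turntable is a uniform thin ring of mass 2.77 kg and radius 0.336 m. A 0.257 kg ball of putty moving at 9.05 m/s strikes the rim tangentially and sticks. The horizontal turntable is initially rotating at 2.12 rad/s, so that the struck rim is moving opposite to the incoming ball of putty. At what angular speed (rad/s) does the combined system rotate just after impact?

|ω_f| ≈ 0.347 rad/s

The axle reaction passes through the axle and exerts no torque about it; angular momentum about the axle is conserved through the impact.
I_p = (2.77)(0.336)² = 0.3127 kg·m². Taking the sense of the ball of putty's angular momentum as positive, L_{ball} = m v R = (0.257)(9.05)(0.336) = 0.7815 kg·m²/s.
L_i = −I_p ω_p + m v R = −(0.3127)(2.12) + 0.7815 = 0.1185 kg·m²/s.
After sticking, I_f = I_p + m R² = 0.3127 + (0.257)(0.336)² = 0.3417 kg·m².
ω_f = L_i / I_f = 0.1185 / 0.3417 = 0.3468 rad/s.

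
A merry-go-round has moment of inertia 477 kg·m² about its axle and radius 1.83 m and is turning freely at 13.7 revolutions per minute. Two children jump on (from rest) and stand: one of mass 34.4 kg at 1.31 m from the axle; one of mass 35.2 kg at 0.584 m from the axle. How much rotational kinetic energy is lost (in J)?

energy lost ≈ 63.6 J

No external torque acts about the axle; L_before = L_after.
Added inertia Σmr² = (34.4)(1.31)² + (35.2)(0.584)² = 71.04 kg·m²; I_f = 477.0 + 71.04 = 548.0 kg·m².
ω_f = I_p ω_i / I_f = (477.0)(13.7) / 548.0 = 11.92 rpm.
KE_i = ½(477.0)(1.435 rad/s)² = 490.9 J; KE_f = ½(548.0)(1.249)² = 427.3 J.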